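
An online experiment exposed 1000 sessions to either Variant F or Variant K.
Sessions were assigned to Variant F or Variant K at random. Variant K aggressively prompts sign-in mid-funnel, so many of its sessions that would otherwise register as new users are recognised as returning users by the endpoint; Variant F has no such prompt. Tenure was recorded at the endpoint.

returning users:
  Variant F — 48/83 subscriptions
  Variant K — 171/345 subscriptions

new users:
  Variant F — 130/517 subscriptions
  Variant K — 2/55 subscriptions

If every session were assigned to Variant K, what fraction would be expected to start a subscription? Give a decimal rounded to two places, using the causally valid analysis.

0.43

Within every user tenure level Variant F has the higher rate, yet pooled Variant K does — Simpson's reversal.
The distribution of user tenure is itself part of what the variant does — it is an intermediate outcome. Holding it fixed would remove that part of the effect; the total effect is the pooled difference.
So P(outcome | do(Variant K)) is just the pooled rate for Variant K: 173/400 = 0.432.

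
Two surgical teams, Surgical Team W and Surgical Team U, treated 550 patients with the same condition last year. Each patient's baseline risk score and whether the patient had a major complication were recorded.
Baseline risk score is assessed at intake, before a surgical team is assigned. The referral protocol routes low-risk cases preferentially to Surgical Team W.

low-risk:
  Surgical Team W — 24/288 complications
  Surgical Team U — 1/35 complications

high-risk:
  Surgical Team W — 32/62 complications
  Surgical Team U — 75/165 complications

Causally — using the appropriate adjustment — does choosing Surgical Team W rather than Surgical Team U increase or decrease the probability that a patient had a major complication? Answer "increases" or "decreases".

increases

Nothing the surgical team does changes baseline risk score; the imbalance is an allocation artefact. With baseline risk score also predicting the outcome, the pooled figure is confounded, and the within-stratum comparison is the causal one.
Within each level — low-risk: 8.3% vs 2.9%; high-risk: 51.6% vs 45.5% — Surgical Team U is lower every time.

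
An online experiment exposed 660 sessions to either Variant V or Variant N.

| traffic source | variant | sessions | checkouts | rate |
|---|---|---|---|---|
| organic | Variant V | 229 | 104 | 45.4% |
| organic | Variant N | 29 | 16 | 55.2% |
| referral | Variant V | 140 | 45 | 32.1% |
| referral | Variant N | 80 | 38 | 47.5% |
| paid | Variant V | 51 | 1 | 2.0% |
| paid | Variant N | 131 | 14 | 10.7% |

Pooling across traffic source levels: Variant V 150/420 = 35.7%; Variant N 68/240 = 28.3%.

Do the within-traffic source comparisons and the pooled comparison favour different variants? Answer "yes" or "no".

yes

Within each traffic source level (organic 45.4% vs 55.2%; referral 32.1% vs 47.5%; paid 2.0% vs 10.7%), Variant N has the higher rate every time. Pooled: 35.7% vs 28.3% — Variant V has the higher rate overall. The two comparisons disagree.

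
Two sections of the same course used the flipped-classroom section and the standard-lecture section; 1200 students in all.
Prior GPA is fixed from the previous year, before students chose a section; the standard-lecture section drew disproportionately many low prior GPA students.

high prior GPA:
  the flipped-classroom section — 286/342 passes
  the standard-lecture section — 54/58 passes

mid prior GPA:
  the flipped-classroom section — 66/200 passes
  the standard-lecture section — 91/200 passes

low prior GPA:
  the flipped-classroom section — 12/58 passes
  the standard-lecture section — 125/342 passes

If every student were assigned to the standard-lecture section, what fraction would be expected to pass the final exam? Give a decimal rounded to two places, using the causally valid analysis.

0.58

Prior GPA band differs across teaching methods for reasons unrelated to any effect of the teaching method itself, and it separately predicts the outcome — a classic confounder. We must compare within prior GPA band levels.
Standardising the standard-lecture section to the population prior GPA band mix: 0.333·54/58 + 0.333·91/200 + 0.333·125/342 = 0.584.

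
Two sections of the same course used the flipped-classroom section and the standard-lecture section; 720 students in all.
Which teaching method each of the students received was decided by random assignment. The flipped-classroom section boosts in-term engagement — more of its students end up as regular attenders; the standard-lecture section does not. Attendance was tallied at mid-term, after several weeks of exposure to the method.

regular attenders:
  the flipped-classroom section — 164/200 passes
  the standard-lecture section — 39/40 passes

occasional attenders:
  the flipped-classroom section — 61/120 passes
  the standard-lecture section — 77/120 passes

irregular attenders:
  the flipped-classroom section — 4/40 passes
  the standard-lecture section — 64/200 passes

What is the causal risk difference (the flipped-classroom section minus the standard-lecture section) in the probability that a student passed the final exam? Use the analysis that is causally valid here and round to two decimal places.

Mid-term attendance lies on the pathway teaching method → mid-term attendance → outcome, so adjusting for it blocks the indirect effect. For the total causal effect of teaching method, use the unadjusted pooled rates.
The causal difference is the pooled difference: 0.636 − 0.500 = +0.136.

+0.14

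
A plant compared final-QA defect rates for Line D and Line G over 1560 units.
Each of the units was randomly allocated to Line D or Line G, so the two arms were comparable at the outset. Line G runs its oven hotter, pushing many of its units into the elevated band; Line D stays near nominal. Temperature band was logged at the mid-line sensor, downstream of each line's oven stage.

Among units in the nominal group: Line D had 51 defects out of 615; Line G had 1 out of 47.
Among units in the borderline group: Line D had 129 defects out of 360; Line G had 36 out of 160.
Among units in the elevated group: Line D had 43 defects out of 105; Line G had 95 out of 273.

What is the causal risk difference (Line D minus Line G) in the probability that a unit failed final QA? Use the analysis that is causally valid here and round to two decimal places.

-0.07

The stratified and pooled comparisons disagree (Line G wins within each in-process temperature band; Line D wins overall), so the answer turns on the causal role of in-process temperature band.
In-process temperature band here is a post-treatment variable shaped by the line; conditioning on it would introduce bias rather than remove it. The overall comparison is the causal one.
The causal difference is the pooled difference: 0.206 − 0.275 = -0.069.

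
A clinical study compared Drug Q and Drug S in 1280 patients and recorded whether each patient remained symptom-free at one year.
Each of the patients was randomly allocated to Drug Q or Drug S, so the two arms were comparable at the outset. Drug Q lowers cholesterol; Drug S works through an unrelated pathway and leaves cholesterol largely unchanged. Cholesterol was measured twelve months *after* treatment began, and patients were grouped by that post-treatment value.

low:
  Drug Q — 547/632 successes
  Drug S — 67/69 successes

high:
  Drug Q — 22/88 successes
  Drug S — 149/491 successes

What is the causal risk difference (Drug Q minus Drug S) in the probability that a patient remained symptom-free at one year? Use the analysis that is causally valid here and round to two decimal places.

+0.40

Stratifying would compare drugs among patients the drugs themselves sorted into cholesterol groups — a form of selection on an intermediate. The unconditioned pooled rates give the total causal effect.
The causal difference is the pooled difference: 0.790 − 0.386 = +0.405.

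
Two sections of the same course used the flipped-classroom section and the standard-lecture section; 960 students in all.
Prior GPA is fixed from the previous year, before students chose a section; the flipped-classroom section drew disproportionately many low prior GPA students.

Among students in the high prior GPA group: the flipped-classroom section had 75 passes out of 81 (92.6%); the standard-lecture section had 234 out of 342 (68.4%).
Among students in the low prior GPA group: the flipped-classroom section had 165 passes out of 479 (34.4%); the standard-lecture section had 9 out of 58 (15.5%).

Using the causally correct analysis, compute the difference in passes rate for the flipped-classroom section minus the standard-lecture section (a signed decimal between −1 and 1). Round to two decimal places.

+0.21

The stratified and pooled comparisons disagree (the flipped-classroom section wins within each prior GPA band; the standard-lecture section wins overall), so the answer turns on the causal role of prior GPA band.
Prior GPA band is set before the teaching method has any effect — it is not caused by the teaching method — and it independently drives the outcome. That makes it a confounder, so the causal comparison is within prior GPA band levels.
Adjusting over the population distribution of prior GPA band: 0.441·(0.926−0.684) + 0.559·(0.344−0.155) = +0.212.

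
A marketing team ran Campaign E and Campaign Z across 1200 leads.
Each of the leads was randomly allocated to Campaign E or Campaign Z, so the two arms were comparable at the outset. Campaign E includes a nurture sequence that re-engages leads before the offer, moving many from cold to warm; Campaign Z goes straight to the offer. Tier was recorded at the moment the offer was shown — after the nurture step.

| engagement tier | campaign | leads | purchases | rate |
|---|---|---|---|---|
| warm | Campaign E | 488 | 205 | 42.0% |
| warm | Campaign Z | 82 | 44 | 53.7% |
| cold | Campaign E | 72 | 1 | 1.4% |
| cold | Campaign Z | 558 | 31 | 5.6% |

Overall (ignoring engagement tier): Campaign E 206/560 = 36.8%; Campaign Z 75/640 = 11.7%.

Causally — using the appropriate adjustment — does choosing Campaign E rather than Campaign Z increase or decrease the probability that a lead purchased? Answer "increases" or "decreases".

Engagement tier is downstream of the campaign. One should not condition on a consequence of treatment, so the overall rates are the right comparison.
Pooled: Campaign E 36.8% vs Campaign Z 11.7%; Campaign E is higher overall.

increases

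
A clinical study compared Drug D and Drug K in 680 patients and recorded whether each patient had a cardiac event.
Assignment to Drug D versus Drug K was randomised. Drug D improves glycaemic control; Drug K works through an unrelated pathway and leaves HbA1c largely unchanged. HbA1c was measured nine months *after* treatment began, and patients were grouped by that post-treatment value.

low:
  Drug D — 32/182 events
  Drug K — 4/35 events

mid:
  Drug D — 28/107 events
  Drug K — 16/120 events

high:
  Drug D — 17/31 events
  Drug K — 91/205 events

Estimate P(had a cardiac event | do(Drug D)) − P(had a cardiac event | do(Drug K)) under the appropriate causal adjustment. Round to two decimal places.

-0.07

The distribution of HbA1c is itself part of what the drug does — it is an intermediate outcome. Holding it fixed would remove that part of the effect; the total effect is the pooled difference.
The causal difference is the pooled difference: 0.241 − 0.308 = -0.068.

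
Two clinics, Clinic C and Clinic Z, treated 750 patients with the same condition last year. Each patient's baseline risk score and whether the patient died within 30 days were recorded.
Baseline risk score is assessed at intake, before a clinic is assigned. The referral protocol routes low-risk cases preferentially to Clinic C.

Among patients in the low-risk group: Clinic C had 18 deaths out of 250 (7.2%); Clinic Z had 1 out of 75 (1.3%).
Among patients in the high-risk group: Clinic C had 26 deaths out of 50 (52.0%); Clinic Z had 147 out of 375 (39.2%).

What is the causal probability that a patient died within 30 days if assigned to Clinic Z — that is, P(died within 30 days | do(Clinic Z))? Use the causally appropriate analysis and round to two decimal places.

Within every baseline risk score level Clinic Z has the lower rate, yet pooled Clinic C does — Simpson's reversal.
Since baseline risk score is a pre-existing factor (not a product of the clinic) and it affects the outcome on its own, it is a confounder. The stratified rates, not the pooled rate, identify the causal effect.
Standardising Clinic Z to the population baseline risk score mix: 0.433·1/75 + 0.567·147/375 = 0.228.

0.23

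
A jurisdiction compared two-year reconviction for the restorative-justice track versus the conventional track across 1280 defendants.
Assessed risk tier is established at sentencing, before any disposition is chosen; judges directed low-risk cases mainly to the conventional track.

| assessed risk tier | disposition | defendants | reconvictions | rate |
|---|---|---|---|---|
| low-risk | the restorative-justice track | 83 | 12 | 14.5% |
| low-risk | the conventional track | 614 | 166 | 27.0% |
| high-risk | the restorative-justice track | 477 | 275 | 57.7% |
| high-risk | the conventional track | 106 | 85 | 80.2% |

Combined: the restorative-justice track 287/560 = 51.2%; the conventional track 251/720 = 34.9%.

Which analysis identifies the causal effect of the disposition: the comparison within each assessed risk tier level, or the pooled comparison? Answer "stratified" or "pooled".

Within every assessed risk tier level the restorative-justice track has the lower rate, yet pooled the conventional track does — Simpson's reversal.
Here assessed risk tier is a common cause — it drives both which disposition a case falls under and the outcome. The crude comparison mixes populations; the stratum-specific rates are the causally relevant ones.
Within each level — low-risk: 14.5% vs 27.0%; high-risk: 57.7% vs 80.2% — the restorative-justice track is lower every time.

stratified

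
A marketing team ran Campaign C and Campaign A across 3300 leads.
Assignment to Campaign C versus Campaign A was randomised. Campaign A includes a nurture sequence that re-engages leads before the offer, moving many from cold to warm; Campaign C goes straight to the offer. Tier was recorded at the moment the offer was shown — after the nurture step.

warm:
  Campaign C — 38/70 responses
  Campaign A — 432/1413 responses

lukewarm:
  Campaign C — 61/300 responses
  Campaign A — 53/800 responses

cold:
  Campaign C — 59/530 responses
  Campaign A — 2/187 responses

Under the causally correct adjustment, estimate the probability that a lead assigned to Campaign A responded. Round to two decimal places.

0.20

Engagement tier is downstream of the campaign. One should not condition on a consequence of treatment, so the overall rates are the right comparison.
So P(outcome | do(Campaign A)) is just the pooled rate for Campaign A: 487/2400 = 0.203.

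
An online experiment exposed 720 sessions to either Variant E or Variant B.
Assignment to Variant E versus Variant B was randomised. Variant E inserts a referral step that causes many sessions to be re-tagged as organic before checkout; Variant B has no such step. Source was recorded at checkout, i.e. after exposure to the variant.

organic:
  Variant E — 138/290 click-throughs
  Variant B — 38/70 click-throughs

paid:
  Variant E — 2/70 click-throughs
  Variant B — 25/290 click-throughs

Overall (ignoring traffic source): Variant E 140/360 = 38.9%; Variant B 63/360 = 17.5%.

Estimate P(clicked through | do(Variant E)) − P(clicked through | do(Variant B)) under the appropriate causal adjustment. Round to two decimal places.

+0.21

The distribution of traffic source is itself part of what the variant does — it is an intermediate outcome. Holding it fixed would remove that part of the effect; the total effect is the pooled difference.
The causal difference is the pooled difference: 0.389 − 0.175 = +0.214.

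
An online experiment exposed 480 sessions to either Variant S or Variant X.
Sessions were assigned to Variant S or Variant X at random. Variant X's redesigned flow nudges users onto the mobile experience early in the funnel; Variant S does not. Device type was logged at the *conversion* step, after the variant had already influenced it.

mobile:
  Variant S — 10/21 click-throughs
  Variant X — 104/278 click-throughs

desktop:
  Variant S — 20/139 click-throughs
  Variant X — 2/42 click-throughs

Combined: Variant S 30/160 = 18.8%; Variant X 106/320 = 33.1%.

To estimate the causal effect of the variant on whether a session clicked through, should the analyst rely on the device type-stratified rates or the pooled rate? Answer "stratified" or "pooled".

Device type lies on the pathway variant → device type → outcome, so adjusting for it blocks the indirect effect. For the total causal effect of variant, use the unadjusted pooled rates.
Pooled: Variant S 18.8% vs Variant X 33.1%; Variant X is higher overall.

pooled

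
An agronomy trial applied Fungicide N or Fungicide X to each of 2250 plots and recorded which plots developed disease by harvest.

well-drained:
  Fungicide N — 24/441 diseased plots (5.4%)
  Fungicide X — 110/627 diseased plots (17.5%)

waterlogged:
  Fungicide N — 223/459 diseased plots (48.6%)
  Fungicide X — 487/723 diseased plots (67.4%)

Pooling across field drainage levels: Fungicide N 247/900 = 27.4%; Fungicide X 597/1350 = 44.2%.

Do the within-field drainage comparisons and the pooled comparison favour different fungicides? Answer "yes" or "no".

no

Within each field drainage level (well-drained 5.4% vs 17.5%; waterlogged 48.6% vs 67.4%), Fungicide N has the lower rate every time. Pooled: 27.4% vs 44.2% — Fungicide N has the lower rate overall. They agree.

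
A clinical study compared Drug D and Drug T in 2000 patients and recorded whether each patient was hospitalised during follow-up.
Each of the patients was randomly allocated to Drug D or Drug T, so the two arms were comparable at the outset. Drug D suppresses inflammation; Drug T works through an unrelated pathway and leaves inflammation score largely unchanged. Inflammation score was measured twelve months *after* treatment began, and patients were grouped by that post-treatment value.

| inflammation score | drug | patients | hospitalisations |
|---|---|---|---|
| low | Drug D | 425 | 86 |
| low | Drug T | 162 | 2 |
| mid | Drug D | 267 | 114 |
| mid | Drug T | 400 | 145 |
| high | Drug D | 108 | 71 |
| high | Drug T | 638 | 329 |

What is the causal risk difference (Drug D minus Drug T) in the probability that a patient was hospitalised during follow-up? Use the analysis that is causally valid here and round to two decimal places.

Inflammation score is recorded after the drug and is itself shifted by it — it sits on the causal path from drug to outcome. Conditioning on a mediator would strip out part of the effect we want; the pooled comparison gives the total causal effect.
The causal difference is the pooled difference: 0.339 − 0.397 = -0.058.

-0.06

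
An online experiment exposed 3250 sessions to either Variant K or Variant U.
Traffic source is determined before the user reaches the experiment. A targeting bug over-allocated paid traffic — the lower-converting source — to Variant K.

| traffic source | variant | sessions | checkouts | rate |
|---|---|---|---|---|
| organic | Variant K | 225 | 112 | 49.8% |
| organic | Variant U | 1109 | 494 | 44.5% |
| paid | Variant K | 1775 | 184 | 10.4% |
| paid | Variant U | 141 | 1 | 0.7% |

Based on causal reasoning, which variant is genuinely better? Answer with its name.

Here traffic source is a common cause — it drives both which variant a case falls under and the outcome. The crude comparison mixes populations; the stratum-specific rates are the causally relevant ones.
Within each level — organic: 49.8% vs 44.5%; paid: 10.4% vs 0.7% — Variant K is higher every time.

Variant K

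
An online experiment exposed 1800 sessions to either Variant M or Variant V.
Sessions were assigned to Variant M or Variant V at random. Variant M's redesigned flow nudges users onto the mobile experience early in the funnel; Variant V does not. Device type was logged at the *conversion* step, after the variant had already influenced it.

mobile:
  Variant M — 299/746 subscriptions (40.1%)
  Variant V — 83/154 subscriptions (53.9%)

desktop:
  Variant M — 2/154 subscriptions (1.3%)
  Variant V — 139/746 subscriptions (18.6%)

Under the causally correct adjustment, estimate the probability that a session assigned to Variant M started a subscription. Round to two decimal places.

Variant V is higher inside every device type stratum but Variant M is higher in aggregate. Whether to stratify depends on how device type relates to the variant.
The distribution of device type is itself part of what the variant does — it is an intermediate outcome. Holding it fixed would remove that part of the effect; the total effect is the pooled difference.
So P(outcome | do(Variant M)) is just the pooled rate for Variant M: 301/900 = 0.334.

0.33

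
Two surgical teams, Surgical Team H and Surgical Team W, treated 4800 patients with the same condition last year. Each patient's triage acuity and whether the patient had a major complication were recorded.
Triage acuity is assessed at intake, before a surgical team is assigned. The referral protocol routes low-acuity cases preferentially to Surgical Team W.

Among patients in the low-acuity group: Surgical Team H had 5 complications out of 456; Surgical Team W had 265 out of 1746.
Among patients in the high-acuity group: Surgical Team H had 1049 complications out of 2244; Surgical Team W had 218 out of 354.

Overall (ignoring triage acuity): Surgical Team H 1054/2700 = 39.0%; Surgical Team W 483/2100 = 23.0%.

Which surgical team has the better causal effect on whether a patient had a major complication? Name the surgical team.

Surgical Team H

The triage acuity-specific comparison favours Surgical Team H throughout, but the pooled figures favour Surgical Team W. The question is whether to condition on triage acuity.
Triage acuity differs across surgical teams for reasons unrelated to any effect of the surgical team itself, and it separately predicts the outcome — a classic confounder. We must compare within triage acuity levels.
Within each level — low-acuity: 1.1% vs 15.2%; high-acuity: 46.7% vs 61.6% — Surgical Team H is lower every time.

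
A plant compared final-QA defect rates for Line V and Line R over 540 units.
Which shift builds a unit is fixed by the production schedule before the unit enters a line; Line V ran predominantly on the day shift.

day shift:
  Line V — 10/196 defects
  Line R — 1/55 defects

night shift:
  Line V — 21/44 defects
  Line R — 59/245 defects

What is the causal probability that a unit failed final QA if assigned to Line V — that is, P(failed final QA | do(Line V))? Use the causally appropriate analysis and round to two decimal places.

0.28

The stratified and pooled comparisons disagree (Line R wins within each shift; Line V wins overall), so the answer turns on the causal role of shift.
Shift satisfies the back-door criterion: it is not a descendant of the line, and it blocks the spurious path from line to outcome. Adjusting for it (i.e., using the within-shift rates) gives the causal effect.
Standardising Line V to the population shift mix: 0.465·10/196 + 0.535·21/44 = 0.279.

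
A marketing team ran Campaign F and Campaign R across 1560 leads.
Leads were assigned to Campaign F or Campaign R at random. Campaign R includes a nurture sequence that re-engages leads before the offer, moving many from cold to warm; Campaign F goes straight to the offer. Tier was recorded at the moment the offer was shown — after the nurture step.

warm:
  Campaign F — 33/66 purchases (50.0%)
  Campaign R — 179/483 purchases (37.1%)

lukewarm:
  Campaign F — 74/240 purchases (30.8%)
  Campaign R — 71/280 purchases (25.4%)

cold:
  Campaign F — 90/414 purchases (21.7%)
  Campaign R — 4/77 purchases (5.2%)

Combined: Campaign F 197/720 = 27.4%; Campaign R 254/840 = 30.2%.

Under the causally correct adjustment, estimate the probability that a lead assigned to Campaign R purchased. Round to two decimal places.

0.30

Within every engagement tier level Campaign F has the higher rate, yet pooled Campaign R does — Simpson's reversal.
Engagement tier is recorded after the campaign and is itself shifted by it — it sits on the causal path from campaign to outcome. Conditioning on a mediator would strip out part of the effect we want; the pooled comparison gives the total causal effect.
So P(outcome | do(Campaign R)) is just the pooled rate for Campaign R: 254/840 = 0.302.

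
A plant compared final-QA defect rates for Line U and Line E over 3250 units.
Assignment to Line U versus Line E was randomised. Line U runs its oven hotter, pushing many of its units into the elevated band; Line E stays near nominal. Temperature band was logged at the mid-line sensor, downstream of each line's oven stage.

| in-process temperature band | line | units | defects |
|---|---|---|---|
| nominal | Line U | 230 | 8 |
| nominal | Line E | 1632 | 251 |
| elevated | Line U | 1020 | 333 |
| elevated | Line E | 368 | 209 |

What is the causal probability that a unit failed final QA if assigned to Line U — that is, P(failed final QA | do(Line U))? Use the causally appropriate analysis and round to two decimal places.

0.27

In-process temperature band here is a post-treatment variable shaped by the line; conditioning on it would introduce bias rather than remove it. The overall comparison is the causal one.
So P(outcome | do(Line U)) is just the pooled rate for Line U: 341/1250 = 0.273.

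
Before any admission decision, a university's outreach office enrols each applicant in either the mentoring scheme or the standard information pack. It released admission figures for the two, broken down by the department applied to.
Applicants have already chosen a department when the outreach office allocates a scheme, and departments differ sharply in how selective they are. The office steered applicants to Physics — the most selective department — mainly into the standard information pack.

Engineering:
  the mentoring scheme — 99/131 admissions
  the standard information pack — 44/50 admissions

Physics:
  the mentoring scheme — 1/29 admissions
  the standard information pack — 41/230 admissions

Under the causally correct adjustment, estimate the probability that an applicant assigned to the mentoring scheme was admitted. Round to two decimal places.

0.33

The stratified and pooled comparisons disagree (the standard information pack wins within each department; the mentoring scheme wins overall), so the answer turns on the causal role of department.
Department differs across outreach schemes for reasons unrelated to any effect of the outreach scheme itself, and it separately predicts the outcome — a classic confounder. We must compare within department levels.
Standardising the mentoring scheme to the population department mix: 0.411·99/131 + 0.589·1/29 = 0.331.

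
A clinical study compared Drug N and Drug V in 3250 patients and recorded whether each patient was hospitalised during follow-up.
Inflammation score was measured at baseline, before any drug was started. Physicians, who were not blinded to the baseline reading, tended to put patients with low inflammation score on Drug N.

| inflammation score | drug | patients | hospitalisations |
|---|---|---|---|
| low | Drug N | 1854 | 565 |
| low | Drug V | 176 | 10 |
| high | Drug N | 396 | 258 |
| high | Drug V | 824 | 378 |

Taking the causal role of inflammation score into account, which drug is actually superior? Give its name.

Drug V

Within every inflammation score level Drug V has the lower rate, yet pooled Drug N does — Simpson's reversal.
Nothing the drug does changes inflammation score; the imbalance is an allocation artefact. With inflammation score also predicting the outcome, the pooled figure is confounded, and the within-stratum comparison is the causal one.
Within each level — low: 30.5% vs 5.7%; high: 65.2% vs 45.9% — Drug V is lower every time.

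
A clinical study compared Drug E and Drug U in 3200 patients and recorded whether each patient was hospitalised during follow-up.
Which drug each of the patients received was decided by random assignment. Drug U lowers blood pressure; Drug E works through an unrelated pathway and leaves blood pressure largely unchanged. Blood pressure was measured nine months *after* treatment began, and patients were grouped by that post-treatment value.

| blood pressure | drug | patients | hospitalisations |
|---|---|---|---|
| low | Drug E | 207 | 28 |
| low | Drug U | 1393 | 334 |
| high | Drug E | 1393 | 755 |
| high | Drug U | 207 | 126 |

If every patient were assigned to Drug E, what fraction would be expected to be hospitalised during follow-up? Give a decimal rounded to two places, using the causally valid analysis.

Drug E is lower inside every blood pressure stratum but Drug U is lower in aggregate. Whether to stratify depends on how blood pressure relates to the drug.
The distribution of blood pressure is itself part of what the drug does — it is an intermediate outcome. Holding it fixed would remove that part of the effect; the total effect is the pooled difference.
So P(outcome | do(Drug E)) is just the pooled rate for Drug E: 783/1600 = 0.489.

0.49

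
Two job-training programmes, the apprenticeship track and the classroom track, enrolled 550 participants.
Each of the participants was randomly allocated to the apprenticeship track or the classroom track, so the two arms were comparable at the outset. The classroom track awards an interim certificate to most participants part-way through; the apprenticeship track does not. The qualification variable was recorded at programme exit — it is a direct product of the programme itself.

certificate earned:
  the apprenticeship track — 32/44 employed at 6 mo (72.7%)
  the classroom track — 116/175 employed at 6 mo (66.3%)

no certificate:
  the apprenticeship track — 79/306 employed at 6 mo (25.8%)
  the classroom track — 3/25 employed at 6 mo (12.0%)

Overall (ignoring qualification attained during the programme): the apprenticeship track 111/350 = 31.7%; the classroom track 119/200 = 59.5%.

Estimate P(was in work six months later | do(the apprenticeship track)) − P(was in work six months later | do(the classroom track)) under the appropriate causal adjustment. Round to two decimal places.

-0.28

Qualification attained during the programme lies on the pathway programme → qualification attained during the programme → outcome, so adjusting for it blocks the indirect effect. For the total causal effect of programme, use the unadjusted pooled rates.
The causal difference is the pooled difference: 0.317 − 0.595 = -0.278.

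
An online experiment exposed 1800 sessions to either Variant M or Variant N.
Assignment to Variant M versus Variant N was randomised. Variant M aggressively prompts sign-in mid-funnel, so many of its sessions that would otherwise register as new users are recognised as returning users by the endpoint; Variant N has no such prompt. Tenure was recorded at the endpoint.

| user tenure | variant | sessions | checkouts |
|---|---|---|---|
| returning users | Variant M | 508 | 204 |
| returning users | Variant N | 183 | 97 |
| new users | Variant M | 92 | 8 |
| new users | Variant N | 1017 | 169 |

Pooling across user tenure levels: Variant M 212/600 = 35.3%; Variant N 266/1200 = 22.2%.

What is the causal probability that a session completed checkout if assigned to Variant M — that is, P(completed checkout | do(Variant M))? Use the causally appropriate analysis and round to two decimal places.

0.35

User tenure is recorded after the variant and is itself shifted by it — it sits on the causal path from variant to outcome. Conditioning on a mediator would strip out part of the effect we want; the pooled comparison gives the total causal effect.
So P(outcome | do(Variant M)) is just the pooled rate for Variant M: 212/600 = 0.353.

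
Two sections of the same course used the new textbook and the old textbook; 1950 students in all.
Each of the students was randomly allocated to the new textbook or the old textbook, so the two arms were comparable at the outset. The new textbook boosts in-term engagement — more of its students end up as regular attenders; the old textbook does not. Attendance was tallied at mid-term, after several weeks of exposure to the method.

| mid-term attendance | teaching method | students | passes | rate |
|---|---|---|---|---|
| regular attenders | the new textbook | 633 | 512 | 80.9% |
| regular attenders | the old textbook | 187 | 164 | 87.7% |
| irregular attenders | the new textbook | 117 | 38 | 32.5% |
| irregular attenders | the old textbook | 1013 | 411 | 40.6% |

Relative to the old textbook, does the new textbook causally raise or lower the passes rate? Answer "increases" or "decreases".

Because the teaching method influences mid-term attendance, mid-term attendance is a post-treatment mediator, not a confounder. Stratifying on it would bias the estimate; the causal effect is the crude pooled difference.
Pooled: the new textbook 73.3% vs the old textbook 47.9%; the new textbook is higher overall.

increases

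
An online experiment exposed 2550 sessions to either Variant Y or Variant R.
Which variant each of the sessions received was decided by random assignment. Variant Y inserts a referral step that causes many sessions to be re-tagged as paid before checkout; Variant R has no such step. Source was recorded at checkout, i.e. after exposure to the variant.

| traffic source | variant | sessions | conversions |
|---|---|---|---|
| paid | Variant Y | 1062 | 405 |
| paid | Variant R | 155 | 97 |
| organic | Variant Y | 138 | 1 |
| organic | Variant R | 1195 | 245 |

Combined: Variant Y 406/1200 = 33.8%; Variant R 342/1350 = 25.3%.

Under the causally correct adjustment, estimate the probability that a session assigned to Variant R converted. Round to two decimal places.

Traffic source is recorded after the variant and is itself shifted by it — it sits on the causal path from variant to outcome. Conditioning on a mediator would strip out part of the effect we want; the pooled comparison gives the total causal effect.
So P(outcome | do(Variant R)) is just the pooled rate for Variant R: 342/1350 = 0.253.

0.25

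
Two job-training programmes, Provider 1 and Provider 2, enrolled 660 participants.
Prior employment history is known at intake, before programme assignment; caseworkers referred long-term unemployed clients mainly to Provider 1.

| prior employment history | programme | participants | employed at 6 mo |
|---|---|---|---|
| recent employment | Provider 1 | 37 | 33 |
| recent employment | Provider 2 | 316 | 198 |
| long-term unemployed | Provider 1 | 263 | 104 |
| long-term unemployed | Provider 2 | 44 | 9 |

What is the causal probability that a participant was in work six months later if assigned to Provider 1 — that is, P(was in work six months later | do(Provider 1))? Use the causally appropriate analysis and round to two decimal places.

0.66

Within every prior employment history level Provider 1 has the higher rate, yet pooled Provider 2 does — Simpson's reversal.
Prior employment history differs across programmes for reasons unrelated to any effect of the programme itself, and it separately predicts the outcome — a classic confounder. We must compare within prior employment history levels.
Standardising Provider 1 to the population prior employment history mix: 0.535·33/37 + 0.465·104/263 = 0.661.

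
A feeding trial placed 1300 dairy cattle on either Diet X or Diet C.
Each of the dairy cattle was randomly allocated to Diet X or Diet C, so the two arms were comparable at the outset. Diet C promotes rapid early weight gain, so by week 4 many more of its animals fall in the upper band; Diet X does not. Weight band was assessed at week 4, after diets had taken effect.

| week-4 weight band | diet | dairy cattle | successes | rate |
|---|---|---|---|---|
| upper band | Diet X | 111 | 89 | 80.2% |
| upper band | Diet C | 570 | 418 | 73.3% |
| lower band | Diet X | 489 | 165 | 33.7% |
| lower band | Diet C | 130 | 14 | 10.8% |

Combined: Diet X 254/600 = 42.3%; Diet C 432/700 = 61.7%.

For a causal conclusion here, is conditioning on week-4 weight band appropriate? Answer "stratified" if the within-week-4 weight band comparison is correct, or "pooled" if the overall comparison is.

pooled

The stratified and pooled comparisons disagree (Diet X wins within each week-4 weight band; Diet C wins overall), so the answer turns on the causal role of week-4 weight band.
Week-4 weight band lies on the pathway diet → week-4 weight band → outcome, so adjusting for it blocks the indirect effect. For the total causal effect of diet, use the unadjusted pooled rates.
Pooled: Diet X 42.3% vs Diet C 61.7%; Diet C is higher overall.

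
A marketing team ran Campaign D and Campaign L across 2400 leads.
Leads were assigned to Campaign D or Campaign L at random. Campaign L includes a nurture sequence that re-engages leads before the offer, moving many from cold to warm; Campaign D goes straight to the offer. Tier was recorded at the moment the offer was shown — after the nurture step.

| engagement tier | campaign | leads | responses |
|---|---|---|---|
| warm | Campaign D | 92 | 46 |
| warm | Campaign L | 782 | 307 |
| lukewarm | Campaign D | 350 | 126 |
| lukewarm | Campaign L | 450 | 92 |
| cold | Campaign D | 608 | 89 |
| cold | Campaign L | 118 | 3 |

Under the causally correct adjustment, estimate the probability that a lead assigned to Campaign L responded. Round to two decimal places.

0.30

Engagement tier here is a post-treatment variable shaped by the campaign; conditioning on it would introduce bias rather than remove it. The overall comparison is the causal one.
So P(outcome | do(Campaign L)) is just the pooled rate for Campaign L: 402/1350 = 0.298.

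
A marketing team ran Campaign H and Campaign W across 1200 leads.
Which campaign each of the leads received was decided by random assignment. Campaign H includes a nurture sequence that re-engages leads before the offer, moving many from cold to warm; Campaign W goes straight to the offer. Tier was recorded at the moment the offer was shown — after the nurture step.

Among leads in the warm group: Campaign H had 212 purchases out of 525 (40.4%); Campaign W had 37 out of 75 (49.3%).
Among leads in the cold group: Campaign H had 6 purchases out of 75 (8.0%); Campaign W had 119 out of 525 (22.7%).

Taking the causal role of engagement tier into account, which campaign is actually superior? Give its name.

Campaign H

The stratified and pooled comparisons disagree (Campaign W wins within each engagement tier; Campaign H wins overall), so the answer turns on the causal role of engagement tier.
The distribution of engagement tier is itself part of what the campaign does — it is an intermediate outcome. Holding it fixed would remove that part of the effect; the total effect is the pooled difference.
Pooled: Campaign H 36.3% vs Campaign W 26.0%; Campaign H is higher overall.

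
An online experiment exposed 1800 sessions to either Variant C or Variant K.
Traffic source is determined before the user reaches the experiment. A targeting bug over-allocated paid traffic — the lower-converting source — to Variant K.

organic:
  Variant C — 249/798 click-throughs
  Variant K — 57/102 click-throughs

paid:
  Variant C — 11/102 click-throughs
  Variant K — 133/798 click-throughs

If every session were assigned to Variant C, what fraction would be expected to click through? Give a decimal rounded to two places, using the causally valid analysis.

Here traffic source is a common cause — it drives both which variant a case falls under and the outcome. The crude comparison mixes populations; the stratum-specific rates are the causally relevant ones.
Standardising Variant C to the population traffic source mix: 0.500·249/798 + 0.500·11/102 = 0.210.

0.21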